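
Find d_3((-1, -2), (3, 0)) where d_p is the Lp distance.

(Σ|x_i - y_i|^3)^(1/3) = (|-1 - 3|^3 + |-2 - 0|^3)^(1/3)
= (4^3 + 2^3)^(1/3) = (64 + 8)^(1/3) = (72)^(1/3) ≈ 4.1602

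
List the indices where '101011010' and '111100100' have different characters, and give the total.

Differing positions: 2, 4, 5, 6, 7, 8. Hamming distance = 6.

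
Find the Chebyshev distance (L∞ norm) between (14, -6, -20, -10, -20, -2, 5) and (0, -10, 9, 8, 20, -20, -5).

max(|x_i - y_i|) = max(|14 - 0|, |-6 - (-10)|, |-20 - 9|, |-10 - 8|, |-20 - 20|, |-2 - (-20)|, |5 - (-5)|) = max(14, 4, 29, 18, 40, 18, 10) = 40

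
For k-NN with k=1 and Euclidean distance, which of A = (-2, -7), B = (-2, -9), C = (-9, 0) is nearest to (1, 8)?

Distances: d(A) ≈ 15.2971, d(B) ≈ 17.2627, d(C) ≈ 12.8062. Nearest: C = (-9, 0) with distance 12.8062.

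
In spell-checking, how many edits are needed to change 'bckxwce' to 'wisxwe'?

Let D[i][j] be the edit distance between the first i characters of 'bckxwce' and the first j characters of 'wisxwe', with D[i][0] = i, D[0][j] = j, and D[i][j] = D[i-1][j-1] if the characters match, else 1 + min(D[i-1][j], D[i][j-1], D[i-1][j-1]). Filling the table (rows: prefixes of 'bckxwce', columns: prefixes of 'wisxwe'):
     ε  w  i  s  x  w  e
  ε  0  1  2  3  4  5  6
  b  1  1  2  3  4  5  6
  c  2  2  2  3  4  5  6
  k  3  3  3  3  4  5  6
  x  4  4  4  4  3  4  5
  w  5  4  5  5  4  3  4
  c  6  5  5  6  5  4  4
  e  7  6  6  6  6  5  4
The bottom-right entry gives D[7][6] = 4, so no sequence of fewer than 4 edits works. Backtracking through the table gives one optimal edit sequence (4 edits):
  bckxwce → wckxwce (sub b→w @1)
  wckxwce → wikxwce (sub c→i @2)
  wikxwce → wisxwce (sub k→s @3)
  wisxwce → wisxwe (del c @6)
Edit distance = 4.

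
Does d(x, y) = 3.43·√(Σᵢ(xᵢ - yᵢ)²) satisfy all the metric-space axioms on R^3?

Yes. The L2 (Euclidean) norm induces a metric on R^3, and multiplying a metric by a positive constant 3.43 > 0 preserves all four axioms: non-negativity (3.43·||x-y|| ≥ 0), identity (3.43·||x-y|| = 0 ⟺ ||x-y|| = 0 ⟺ x = y), symmetry (||x-y|| = ||y-x||), and the triangle inequality (3.43·||x-z|| ≤ 3.43·||x-y|| + 3.43·||y-z||). So d is a metric.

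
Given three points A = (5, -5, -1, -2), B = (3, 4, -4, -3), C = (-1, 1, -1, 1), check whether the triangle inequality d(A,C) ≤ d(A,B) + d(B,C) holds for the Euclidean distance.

d(A,B) = √(2² + 9² + 3² + 1²) = √95 ≈ 9.7468, d(B,C) = √(4² + 3² + 3² + 4²) = √50 ≈ 7.0711, d(A,C) = √(6² + 6² + 0² + 3²) = √81 = 9.
d(A,C) = 9 ≤ 9.7468 + 7.0711 = 16.8179. Triangle inequality is satisfied.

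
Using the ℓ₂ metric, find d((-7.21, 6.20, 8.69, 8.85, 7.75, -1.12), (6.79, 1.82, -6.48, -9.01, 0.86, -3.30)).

√(Σ(x_i - y_i)²) = √((-7.21 - 6.79)² + (6.2 - 1.82)² + (8.69 - (-6.48))² + (8.85 - (-9.01))² + (7.75 - 0.86)² + (-1.12 - (-3.3))²)
= √((-14)² + 4.38² + 15.17² + 17.86² + 6.89² + 2.18²) = √(196 + 19.1844 + 230.1289 + 318.9796 + 47.4721 + 4.7524) = √816.5174 ≈ 28.5748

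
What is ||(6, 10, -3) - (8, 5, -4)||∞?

max(|x_i - y_i|) = max(|6 - 8|, |10 - 5|, |-3 - (-4)|) = max(2, 5, 1) = 5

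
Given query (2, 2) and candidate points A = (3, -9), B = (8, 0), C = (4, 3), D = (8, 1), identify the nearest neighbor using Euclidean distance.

Distances: d(A) ≈ 11.0454, d(B) ≈ 6.3246, d(C) ≈ 2.2361, d(D) ≈ 6.0828. Nearest: C = (4, 3) with distance 2.2361.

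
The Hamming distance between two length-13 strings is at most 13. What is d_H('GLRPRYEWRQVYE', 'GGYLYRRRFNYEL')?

Differing positions: 2, 3, 4, 5, 6, 7, 8, 9, 10, 11, 12, 13. Hamming distance = 12. The maximum possible Hamming distance for length-13 strings is 13, so d_H/13 = 12/13 ≈ 0.9231.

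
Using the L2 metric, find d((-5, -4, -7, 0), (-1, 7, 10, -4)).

√(Σ(x_i - y_i)²) = √((-5 - (-1))² + (-4 - 7)² + (-7 - 10)² + (0 - (-4))²)
= √((-4)² + (-11)² + (-17)² + 4²) = √(16 + 121 + 289 + 16) = √442 ≈ 21.0238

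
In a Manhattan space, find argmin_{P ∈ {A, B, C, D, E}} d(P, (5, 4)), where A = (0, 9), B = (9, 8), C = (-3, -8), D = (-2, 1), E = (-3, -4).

Distances: d(A) = 10, d(B) = 8, d(C) = 20, d(D) = 10, d(E) = 16. Nearest: B = (9, 8) with distance 8.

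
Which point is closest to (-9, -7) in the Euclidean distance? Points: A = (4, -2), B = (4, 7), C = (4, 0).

Distances: d(A) ≈ 13.9284, d(B) ≈ 19.105, d(C) ≈ 14.7648. Nearest: A = (4, -2) with distance 13.9284.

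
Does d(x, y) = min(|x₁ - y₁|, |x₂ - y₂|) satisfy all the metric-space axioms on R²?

No. d fails identity of indiscernibles: take x = (5, 0) and y = (5, 9). Then d(x,y) = min(|5 - 5|, |0 - 9|) = min(0, 9) = 0, yet x ≠ y.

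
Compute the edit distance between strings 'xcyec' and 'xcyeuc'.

Let D[i][j] be the edit distance between the first i characters of 'xcyec' and the first j characters of 'xcyeuc', with D[i][0] = i, D[0][j] = j, and D[i][j] = D[i-1][j-1] if the characters match, else 1 + min(D[i-1][j], D[i][j-1], D[i-1][j-1]). Filling the table (rows: prefixes of 'xcyec', columns: prefixes of 'xcyeuc'):
     ε  x  c  y  e  u  c
  ε  0  1  2  3  4  5  6
  x  1  0  1  2  3  4  5
  c  2  1  0  1  2  3  4
  y  3  2  1  0  1  2  3
  e  4  3  2  1  0  1  2
  c  5  4  3  2  1  1  1
The bottom-right entry gives D[5][6] = 1, so no sequence of fewer than 1 edit works. Backtracking through the table gives one optimal edit sequence (1 edit):
  xcyec → xcyeuc (ins u @5)
Edit distance = 1.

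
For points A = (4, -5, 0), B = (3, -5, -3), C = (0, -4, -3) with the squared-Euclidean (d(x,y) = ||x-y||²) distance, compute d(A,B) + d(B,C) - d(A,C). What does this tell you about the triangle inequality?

d(A,B) = 1² + 0² + 3² = 10, d(B,C) = 3² + 1² + 0² = 10, d(A,C) = 4² + 1² + 3² = 26.
d(A,B) + d(B,C) - d(A,C) = 10 + 10 - 26 = 20 - 26 = -6. This is < 0, so the triangle inequality FAILS for these points (squared-Euclidean is not a metric).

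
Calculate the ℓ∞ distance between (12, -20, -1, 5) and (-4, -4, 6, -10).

max(|x_i - y_i|) = max(|12 - (-4)|, |-20 - (-4)|, |-1 - 6|, |5 - (-10)|) = max(16, 16, 7, 15) = 16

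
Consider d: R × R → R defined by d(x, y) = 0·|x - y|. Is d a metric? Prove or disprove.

No. With c = 0, d(x,y) = 0 for all x, y. This fails identity of indiscernibles: d(4, 5) = 0 but 4 ≠ 5.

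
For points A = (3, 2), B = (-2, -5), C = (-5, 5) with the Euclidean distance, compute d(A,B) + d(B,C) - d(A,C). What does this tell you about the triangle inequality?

d(A,B) = √(5² + 7²) = √74 ≈ 8.6023, d(B,C) = √(3² + 10²) = √109 ≈ 10.4403, d(A,C) = √(8² + 3²) = √73 ≈ 8.544.
d(A,B) + d(B,C) - d(A,C) = 8.6023 + 10.4403 - 8.544 = 19.0426 - 8.544 = 10.4986 (to 4 decimal places). This is ≥ 0, so the triangle inequality holds for these points.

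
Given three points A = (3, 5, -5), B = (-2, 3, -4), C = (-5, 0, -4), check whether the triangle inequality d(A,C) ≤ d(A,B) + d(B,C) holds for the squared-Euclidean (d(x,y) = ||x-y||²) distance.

d(A,B) = 5² + 2² + 1² = 30, d(B,C) = 3² + 3² + 0² = 18, d(A,C) = 8² + 5² + 1² = 90.
d(A,C) = 90 > 30 + 18 = 48. Triangle inequality is VIOLATED. (Squared-Euclidean is not a metric — this is a counterexample.)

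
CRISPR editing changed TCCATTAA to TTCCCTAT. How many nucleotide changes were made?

Differing positions: 2, 4, 5, 8. Hamming distance = 4.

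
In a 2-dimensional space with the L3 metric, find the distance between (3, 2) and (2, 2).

(Σ|x_i - y_i|^3)^(1/3) = (|3 - 2|^3 + |2 - 2|^3)^(1/3)
= (1^3 + 0^3)^(1/3) = (1 + 0)^(1/3) = (1)^(1/3) = 1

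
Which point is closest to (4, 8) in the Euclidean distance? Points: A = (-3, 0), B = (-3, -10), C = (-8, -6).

Distances: d(A) ≈ 10.6301, d(B) ≈ 19.3132, d(C) ≈ 18.4391. Nearest: A = (-3, 0) with distance 10.6301.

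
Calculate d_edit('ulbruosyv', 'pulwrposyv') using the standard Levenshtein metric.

Let D[i][j] be the edit distance between the first i characters of 'ulbruosyv' and the first j characters of 'pulwrposyv', with D[i][0] = i, D[0][j] = j, and D[i][j] = D[i-1][j-1] if the characters match, else 1 + min(D[i-1][j], D[i][j-1], D[i-1][j-1]). Filling the table (rows: prefixes of 'ulbruosyv', columns: prefixes of 'pulwrposyv'):
     ε  p  u  l  w  r  p  o  s  y  v
  ε  0  1  2  3  4  5  6  7  8  9 10
  u  1  1  1  2  3  4  5  6  7  8  9
  l  2  2  2  1  2  3  4  5  6  7  8
  b  3  3  3  2  2  3  4  5  6  7  8
  r  4  4  4  3  3  2  3  4  5  6  7
  u  5  5  4  4  4  3  3  4  5  6  7
  o  6  6  5  5  5  4  4  3  4  5  6
  s  7  7  6  6  6  5  5  4  3  4  5
  y  8  8  7  7  7  6  6  5  4  3  4
  v  9  9  8  8  8  7  7  6  5  4  3
The bottom-right entry gives D[9][10] = 3, so no sequence of fewer than 3 edits works. Backtracking through the table gives one optimal edit sequence (3 edits):
  ulbruosyv → pulbruosyv (ins p @1)
  pulbruosyv → pulwruosyv (sub b→w @4)
  pulwruosyv → pulwrposyv (sub u→p @6)
Edit distance = 3.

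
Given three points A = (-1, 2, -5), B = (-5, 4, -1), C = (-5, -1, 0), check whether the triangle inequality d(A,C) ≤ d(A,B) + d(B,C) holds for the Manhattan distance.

d(A,B) = 4 + 2 + 4 = 10, d(B,C) = 0 + 5 + 1 = 6, d(A,C) = 4 + 3 + 5 = 12.
d(A,C) = 12 ≤ 10 + 6 = 16. Triangle inequality is satisfied.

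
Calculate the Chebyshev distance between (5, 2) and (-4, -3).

max(|x_i - y_i|) = max(|5 - (-4)|, |2 - (-3)|) = max(9, 5) = 9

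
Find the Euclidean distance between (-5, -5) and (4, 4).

√(Σ(x_i - y_i)²) = √((-5 - 4)² + (-5 - 4)²)
= √((-9)² + (-9)²) = √(81 + 81) = √162 ≈ 12.7279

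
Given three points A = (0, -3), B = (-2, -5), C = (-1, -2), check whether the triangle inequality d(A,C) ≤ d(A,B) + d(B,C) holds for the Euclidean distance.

d(A,B) = √(2² + 2²) = √8 ≈ 2.8284, d(B,C) = √(1² + 3²) = √10 ≈ 3.1623, d(A,C) = √(1² + 1²) = √2 ≈ 1.4142.
d(A,C) ≈ 1.4142 ≤ 2.8284 + 3.1623 = 5.9907. Triangle inequality is satisfied.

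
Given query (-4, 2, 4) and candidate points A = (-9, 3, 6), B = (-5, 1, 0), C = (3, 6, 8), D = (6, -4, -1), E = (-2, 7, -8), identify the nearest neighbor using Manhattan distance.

Distances: d(A) = 8, d(B) = 6, d(C) = 15, d(D) = 21, d(E) = 19. Nearest: B = (-5, 1, 0) with distance 6.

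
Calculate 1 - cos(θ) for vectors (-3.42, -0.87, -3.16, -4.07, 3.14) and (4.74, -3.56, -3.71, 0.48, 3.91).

With u = (-3.42, -0.87, -3.16, -4.07, 3.14), v = (4.74, -3.56, -3.71, 0.48, 3.91):
u·v = (-3.42)·4.74 + (-0.87)·(-3.56) + (-3.16)·(-3.71) + (-4.07)·0.48 + 3.14·3.91 = (-16.2108) + 3.0972 + 11.7236 + (-1.9536) + 12.2774 = 8.9338.
|u| = √((-3.42)² + (-0.87)² + (-3.16)² + (-4.07)² + 3.14²) = √(11.6964 + 0.7569 + 9.9856 + 16.5649 + 9.8596) = √48.8634, |v| = √(4.74² + (-3.56)² + (-3.71)² + 0.48² + 3.91²) = √(22.4676 + 12.6736 + 13.7641 + 0.2304 + 15.2881) = √64.4238.
cos θ = (u·v)/(|u||v|) = 8.9338/(√48.8634·√64.4238) ≈ 0.1592
Cosine distance = 1 - cos θ ≈ 1 - 0.1592 = 0.8408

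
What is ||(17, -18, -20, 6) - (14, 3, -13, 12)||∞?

max(|x_i - y_i|) = max(|17 - 14|, |-18 - 3|, |-20 - (-13)|, |6 - 12|) = max(3, 21, 7, 6) = 21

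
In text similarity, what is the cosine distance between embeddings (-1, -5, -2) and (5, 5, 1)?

With u = (-1, -5, -2), v = (5, 5, 1):
u·v = (-1)·5 + (-5)·5 + (-2)·1 = (-5) + (-25) + (-2) = -32.
|u| = √((-1)² + (-5)² + (-2)²) = √30, |v| = √(5² + 5² + 1²) = √51, so |u||v| = √(30·51) = √1530.
cos θ = (u·v)/(|u||v|) = -32/√1530 ≈ -0.8181
Cosine distance = 1 - cos θ ≈ 1 - (-0.8181) = 1.8181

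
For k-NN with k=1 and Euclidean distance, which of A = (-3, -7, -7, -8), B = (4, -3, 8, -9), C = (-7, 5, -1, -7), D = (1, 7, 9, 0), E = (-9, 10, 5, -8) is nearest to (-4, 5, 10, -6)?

Distances: d(A) ≈ 20.9284, d(B) ≈ 11.8743, d(C) ≈ 11.4455, d(D) ≈ 8.124, d(E) ≈ 8.8882. Nearest: D = (1, 7, 9, 0) with distance 8.124.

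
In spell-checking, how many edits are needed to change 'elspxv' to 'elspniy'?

Let D[i][j] be the edit distance between the first i characters of 'elspxv' and the first j characters of 'elspniy', with D[i][0] = i, D[0][j] = j, and D[i][j] = D[i-1][j-1] if the characters match, else 1 + min(D[i-1][j], D[i][j-1], D[i-1][j-1]). Filling the table (rows: prefixes of 'elspxv', columns: prefixes of 'elspniy'):
     ε  e  l  s  p  n  i  y
  ε  0  1  2  3  4  5  6  7
  e  1  0  1  2  3  4  5  6
  l  2  1  0  1  2  3  4  5
  s  3  2  1  0  1  2  3  4
  p  4  3  2  1  0  1  2  3
  x  5  4  3  2  1  1  2  3
  v  6  5  4  3  2  2  2  3
The bottom-right entry gives D[6][7] = 3, so no sequence of fewer than 3 edits works. Backtracking through the table gives one optimal edit sequence (3 edits):
  elspxv → elspnxv (ins n @5)
  elspnxv → elspniv (sub x→i @6)
  elspniv → elspniy (sub v→y @7)
Edit distance = 3.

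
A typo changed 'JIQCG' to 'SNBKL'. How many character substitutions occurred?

Differing positions: 1, 2, 3, 4, 5. Hamming distance = 5.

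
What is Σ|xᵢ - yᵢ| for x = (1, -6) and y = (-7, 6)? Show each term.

Σ|x_i - y_i| = |1 - (-7)| + |-6 - 6| = 8 + 12 = 20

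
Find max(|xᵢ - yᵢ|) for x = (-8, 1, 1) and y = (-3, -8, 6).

max(|x_i - y_i|) = max(|-8 - (-3)|, |1 - (-8)|, |1 - 6|) = max(5, 9, 5) = 9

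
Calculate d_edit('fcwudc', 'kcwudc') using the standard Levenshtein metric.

Let D[i][j] be the edit distance between the first i characters of 'fcwudc' and the first j characters of 'kcwudc', with D[i][0] = i, D[0][j] = j, and D[i][j] = D[i-1][j-1] if the characters match, else 1 + min(D[i-1][j], D[i][j-1], D[i-1][j-1]). Filling the table (rows: prefixes of 'fcwudc', columns: prefixes of 'kcwudc'):
     ε  k  c  w  u  d  c
  ε  0  1  2  3  4  5  6
  f  1  1  2  3  4  5  6
  c  2  2  1  2  3  4  5
  w  3  3  2  1  2  3  4
  u  4  4  3  2  1  2  3
  d  5  5  4  3  2  1  2
  c  6  6  5  4  3  2  1
The bottom-right entry gives D[6][6] = 1, so no sequence of fewer than 1 edit works. Backtracking through the table gives one optimal edit sequence (1 edit):
  fcwudc → kcwudc (sub f→k @1)
Edit distance = 1.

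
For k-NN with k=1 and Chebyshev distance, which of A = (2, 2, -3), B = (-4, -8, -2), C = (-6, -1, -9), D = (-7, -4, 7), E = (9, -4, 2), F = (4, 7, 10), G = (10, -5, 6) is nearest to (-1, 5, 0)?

Distances: d(A) = 3, d(B) = 13, d(C) = 9, d(D) = 9, d(E) = 10, d(F) = 10, d(G) = 11. Nearest: A = (2, 2, -3) with distance 3.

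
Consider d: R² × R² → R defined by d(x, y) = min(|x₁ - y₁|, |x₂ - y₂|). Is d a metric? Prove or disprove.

No. d fails identity of indiscernibles: take x = (-1, 0) and y = (-1, 8). Then d(x,y) = min(|-1 - (-1)|, |0 - 8|) = min(0, 8) = 0, yet x ≠ y.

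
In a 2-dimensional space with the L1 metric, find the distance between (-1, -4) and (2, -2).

Σ|x_i - y_i| = |-1 - 2| + |-4 - (-2)| = 3 + 2 = 5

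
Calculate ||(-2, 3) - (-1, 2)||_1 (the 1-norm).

Σ|x_i - y_i| = |-2 - (-1)| + |3 - 2| = 1 + 1 = 2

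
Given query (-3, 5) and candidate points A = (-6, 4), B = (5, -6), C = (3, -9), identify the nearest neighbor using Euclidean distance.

Distances: d(A) ≈ 3.1623, d(B) ≈ 13.6015, d(C) ≈ 15.2315. Nearest: A = (-6, 4) with distance 3.1623.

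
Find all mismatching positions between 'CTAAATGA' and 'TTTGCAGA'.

Differing positions: 1, 3, 4, 5, 6. Hamming distance = 5.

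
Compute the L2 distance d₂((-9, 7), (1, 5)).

√(Σ(x_i - y_i)²) = √((-9 - 1)² + (7 - 5)²)
= √((-10)² + 2²) = √(100 + 4) = √104 ≈ 10.198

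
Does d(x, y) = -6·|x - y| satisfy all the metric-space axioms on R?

No. With c = -6 < 0, d fails non-negativity: d(2, 3) = -6·|2 - 3| = -6·1 = -6 < 0.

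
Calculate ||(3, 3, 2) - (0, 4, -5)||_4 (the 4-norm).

(Σ|x_i - y_i|^4)^(1/4) = (|3 - 0|^4 + |3 - 4|^4 + |2 - (-5)|^4)^(1/4)
= (3^4 + 1^4 + 7^4)^(1/4) = (81 + 1 + 2401)^(1/4) = (2483)^(1/4) ≈ 7.059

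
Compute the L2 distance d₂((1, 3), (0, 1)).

√(Σ(x_i - y_i)²) = √((1 - 0)² + (3 - 1)²)
= √(1² + 2²) = √(1 + 4) = √5 ≈ 2.2361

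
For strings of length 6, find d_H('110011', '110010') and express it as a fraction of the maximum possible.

Differing positions: 6. Hamming distance = 1. The maximum possible Hamming distance for length-6 strings is 6, so d_H/6 = 1/6 ≈ 0.1667.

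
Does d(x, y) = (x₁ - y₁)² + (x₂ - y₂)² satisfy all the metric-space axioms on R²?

No. The squared Euclidean distance fails the triangle inequality. Counterexample: x = (0, 0), y = (3, 3), z = (6, 6). d(x,z) = 6² + 6² = 72, but d(x,y) + d(y,z) = (3² + 3²) + (3² + 3²) = 18 + 18 = 36. Since 72 > 36, the triangle inequality is violated. (Note: √d, the ordinary Euclidean distance, IS a metric.)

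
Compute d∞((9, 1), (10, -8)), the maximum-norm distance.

max(|x_i - y_i|) = max(|9 - 10|, |1 - (-8)|) = max(1, 9) = 9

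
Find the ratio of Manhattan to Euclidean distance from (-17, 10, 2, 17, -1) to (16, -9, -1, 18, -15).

L1 = |-17 - 16| + |10 - (-9)| + |2 - (-1)| + |17 - 18| + |-1 - (-15)| = 33 + 19 + 3 + 1 + 14 = 70
L2 = √(33² + 19² + 3² + 1² + 14²) = √1656 ≈ 40.694
L1 ≥ L2 always (equality iff movement is along one axis); L1 > L2 here.
Ratio L1/L2 = 70/√1656 ≈ 1.7202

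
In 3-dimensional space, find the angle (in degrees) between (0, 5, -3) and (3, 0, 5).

With u = (0, 5, -3), v = (3, 0, 5):
u·v = 0·3 + 5·0 + (-3)·5 = 0 + 0 + (-15) = -15.
|u| = √(0² + 5² + (-3)²) = √34, |v| = √(3² + 0² + 5²) = √34, so |u||v| = √(34·34) = √1156 = 34.
cos θ = (u·v)/(|u||v|) = -15/34 ≈ -0.441176
θ = arccos(-0.441176) ≈ 116.18°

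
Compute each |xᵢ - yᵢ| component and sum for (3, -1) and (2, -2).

Σ|x_i - y_i| = |3 - 2| + |-1 - (-2)| = 1 + 1 = 2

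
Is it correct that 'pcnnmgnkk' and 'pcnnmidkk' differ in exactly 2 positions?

Differing positions: 6, 7. Hamming distance = 2, so the claim is true.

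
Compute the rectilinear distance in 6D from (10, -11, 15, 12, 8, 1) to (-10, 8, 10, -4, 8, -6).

Σ|x_i - y_i| = |10 - (-10)| + |-11 - 8| + |15 - 10| + |12 - (-4)| + |8 - 8| + |1 - (-6)| = 20 + 19 + 5 + 16 + 0 + 7 = 67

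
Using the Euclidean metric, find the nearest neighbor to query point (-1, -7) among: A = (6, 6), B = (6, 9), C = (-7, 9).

Distances: d(A) ≈ 14.7648, d(B) ≈ 17.4642, d(C) ≈ 17.088. Nearest: A = (6, 6) with distance 14.7648.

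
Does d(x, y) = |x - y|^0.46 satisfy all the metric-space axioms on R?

Yes. With 0 < p = 0.46 ≤ 1, d(x,y) = |x-y|^0.46 is a metric on R. Non-negativity and symmetry are immediate; |x-y|^0.46 = 0 ⟺ |x-y| = 0 ⟺ x = y. For the triangle inequality, the function t ↦ t^0.46 is subadditive on [0,∞) when p ≤ 1, so |x-z|^0.46 ≤ (|x-y| + |y-z|)^0.46 ≤ |x-y|^0.46 + |y-z|^0.46.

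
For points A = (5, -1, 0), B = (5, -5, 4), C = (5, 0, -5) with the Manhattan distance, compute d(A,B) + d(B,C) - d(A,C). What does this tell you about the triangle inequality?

d(A,B) = 0 + 4 + 4 = 8, d(B,C) = 0 + 5 + 9 = 14, d(A,C) = 0 + 1 + 5 = 6.
d(A,B) + d(B,C) - d(A,C) = 8 + 14 - 6 = 22 - 6 = 16. This is ≥ 0, so the triangle inequality holds for these points.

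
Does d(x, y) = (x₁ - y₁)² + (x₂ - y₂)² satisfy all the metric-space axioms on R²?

No. The squared Euclidean distance fails the triangle inequality. Counterexample: x = (0, 0), y = (1, 5), z = (2, 10). d(x,z) = 2² + 10² = 104, but d(x,y) + d(y,z) = (1² + 5²) + (1² + 5²) = 26 + 26 = 52. Since 104 > 52, the triangle inequality is violated. (Note: √d, the ordinary Euclidean distance, IS a metric.)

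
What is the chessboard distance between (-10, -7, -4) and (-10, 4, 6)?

max(|x_i - y_i|) = max(|-10 - (-10)|, |-7 - 4|, |-4 - 6|) = max(0, 11, 10) = 11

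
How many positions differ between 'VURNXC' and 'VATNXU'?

Differing positions: 2, 3, 6. Hamming distance = 3.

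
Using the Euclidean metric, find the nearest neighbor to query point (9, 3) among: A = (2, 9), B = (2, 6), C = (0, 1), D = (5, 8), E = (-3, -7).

Distances: d(A) ≈ 9.2195, d(B) ≈ 7.6158, d(C) ≈ 9.2195, d(D) ≈ 6.4031, d(E) ≈ 15.6205. Nearest: D = (5, 8) with distance 6.4031.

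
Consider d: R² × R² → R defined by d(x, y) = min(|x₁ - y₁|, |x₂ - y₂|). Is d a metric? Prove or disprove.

No. d fails identity of indiscernibles: take x = (-2, 0) and y = (-2, 3). Then d(x,y) = min(|-2 - (-2)|, |0 - 3|) = min(0, 3) = 0, yet x ≠ y.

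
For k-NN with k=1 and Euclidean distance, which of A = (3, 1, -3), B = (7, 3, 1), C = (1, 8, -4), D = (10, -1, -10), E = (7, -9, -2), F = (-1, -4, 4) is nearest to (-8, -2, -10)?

Distances: d(A) ≈ 13.3791, d(B) ≈ 19.2614, d(C) ≈ 14.7309, d(D) ≈ 18.0278, d(E) ≈ 18.3848, d(F) ≈ 15.7797. Nearest: A = (3, 1, -3) with distance 13.3791.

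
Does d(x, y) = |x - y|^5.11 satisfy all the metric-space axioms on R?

No. d(x,y) = |x-y|^5.11 fails the triangle inequality since p = 5.11 > 1. Counterexample: x = 2, y = 9, z = 16. d(x,z) = |2 - 16|^5.11 = 14^5.11 ≈ 718975.7828, but d(x,y) + d(y,z) = 7^5.11 + 7^5.11 ≈ 20818.5743 + 20818.5743 = 41637.1486. Since 718975.7828 > 41637.1486, the triangle inequality is violated.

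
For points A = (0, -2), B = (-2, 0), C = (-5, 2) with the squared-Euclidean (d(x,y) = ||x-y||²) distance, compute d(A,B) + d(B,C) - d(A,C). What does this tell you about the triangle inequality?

d(A,B) = 2² + 2² = 8, d(B,C) = 3² + 2² = 13, d(A,C) = 5² + 4² = 41.
d(A,B) + d(B,C) - d(A,C) = 8 + 13 - 41 = 21 - 41 = -20. This is < 0, so the triangle inequality FAILS for these points (squared-Euclidean is not a metric).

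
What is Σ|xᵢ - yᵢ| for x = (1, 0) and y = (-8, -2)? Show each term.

Σ|x_i - y_i| = |1 - (-8)| + |0 - (-2)| = 9 + 2 = 11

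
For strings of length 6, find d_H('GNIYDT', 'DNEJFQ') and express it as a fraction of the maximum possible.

Differing positions: 1, 3, 4, 5, 6. Hamming distance = 5. The maximum possible Hamming distance for length-6 strings is 6, so d_H/6 = 5/6 ≈ 0.8333.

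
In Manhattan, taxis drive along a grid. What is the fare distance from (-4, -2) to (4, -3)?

Σ|x_i - y_i| = |-4 - 4| + |-2 - (-3)| = 8 + 1 = 9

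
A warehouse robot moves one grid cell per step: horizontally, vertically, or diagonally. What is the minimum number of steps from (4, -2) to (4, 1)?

max(|x_i - y_i|) = max(|4 - 4|, |-2 - 1|) = max(0, 3) = 3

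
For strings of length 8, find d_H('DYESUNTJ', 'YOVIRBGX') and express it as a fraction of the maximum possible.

Differing positions: 1, 2, 3, 4, 5, 6, 7, 8. Hamming distance = 8. The maximum possible Hamming distance for length-8 strings is 8, so d_H/8 = 8/8 = 1.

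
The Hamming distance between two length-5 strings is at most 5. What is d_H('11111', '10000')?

Differing positions: 2, 3, 4, 5. Hamming distance = 4. The maximum possible Hamming distance for length-5 strings is 5, so d_H/5 = 4/5 = 0.8.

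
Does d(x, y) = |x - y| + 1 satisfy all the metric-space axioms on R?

No. d fails identity of indiscernibles (specifically d(x,x) = 0): d(1, 1) = |1 - 1| + 1 = 0 + 1 = 1 ≠ 0.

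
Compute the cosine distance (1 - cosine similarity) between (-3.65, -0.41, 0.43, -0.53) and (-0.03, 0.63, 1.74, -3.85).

With u = (-3.65, -0.41, 0.43, -0.53), v = (-0.03, 0.63, 1.74, -3.85):
u·v = (-3.65)·(-0.03) + (-0.41)·0.63 + 0.43·1.74 + (-0.53)·(-3.85) = 0.1095 + (-0.2583) + 0.7482 + 2.0405 = 2.6399.
|u| = √((-3.65)² + (-0.41)² + 0.43² + (-0.53)²) = √(13.3225 + 0.1681 + 0.1849 + 0.2809) = √13.9564, |v| = √((-0.03)² + 0.63² + 1.74² + (-3.85)²) = √(0.0009 + 0.3969 + 3.0276 + 14.8225) = √18.2479.
cos θ = (u·v)/(|u||v|) = 2.6399/(√13.9564·√18.2479) ≈ 0.1654
Cosine distance = 1 - cos θ ≈ 1 - 0.1654 = 0.8346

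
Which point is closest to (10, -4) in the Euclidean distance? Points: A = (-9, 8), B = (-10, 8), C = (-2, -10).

Distances: d(A) ≈ 22.4722, d(B) ≈ 23.3238, d(C) ≈ 13.4164. Nearest: C = (-2, -10) with distance 13.4164.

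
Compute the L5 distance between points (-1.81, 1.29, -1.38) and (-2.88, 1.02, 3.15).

(Σ|x_i - y_i|^5)^(1/5) = (|-1.81 - (-2.88)|^5 + |1.29 - 1.02|^5 + |-1.38 - 3.15|^5)^(1/5)
= (1.07^5 + 0.27^5 + 4.53^5)^(1/5) ≈ (1.4026 + 0.0014 + 1907.6162)^(1/5) = (1909.0202)^(1/5) ≈ 4.5307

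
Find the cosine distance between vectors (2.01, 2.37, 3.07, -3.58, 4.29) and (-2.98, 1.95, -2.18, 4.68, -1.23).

With u = (2.01, 2.37, 3.07, -3.58, 4.29), v = (-2.98, 1.95, -2.18, 4.68, -1.23):
u·v = 2.01·(-2.98) + 2.37·1.95 + 3.07·(-2.18) + (-3.58)·4.68 + 4.29·(-1.23) = (-5.9898) + 4.6215 + (-6.6926) + (-16.7544) + (-5.2767) = -30.092.
|u| = √(2.01² + 2.37² + 3.07² + (-3.58)² + 4.29²) = √(4.0401 + 5.6169 + 9.4249 + 12.8164 + 18.4041) = √50.3024, |v| = √((-2.98)² + 1.95² + (-2.18)² + 4.68² + (-1.23)²) = √(8.8804 + 3.8025 + 4.7524 + 21.9024 + 1.5129) = √40.8506.
cos θ = (u·v)/(|u||v|) = -30.092/(√50.3024·√40.8506) ≈ -0.6638
Cosine distance = 1 - cos θ ≈ 1 - (-0.6638) = 1.6638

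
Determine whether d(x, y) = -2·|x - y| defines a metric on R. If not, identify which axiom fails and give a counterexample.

No. With c = -2 < 0, d fails non-negativity: d(6, 9) = -2·|6 - 9| = -2·3 = -6 < 0.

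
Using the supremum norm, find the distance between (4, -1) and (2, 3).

max(|x_i - y_i|) = max(|4 - 2|, |-1 - 3|) = max(2, 4) = 4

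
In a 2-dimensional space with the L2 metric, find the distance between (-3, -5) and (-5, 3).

(Σ|x_i - y_i|^2)^(1/2) = (|-3 - (-5)|^2 + |-5 - 3|^2)^(1/2)
= (2^2 + 8^2)^(1/2) = (4 + 64)^(1/2) = (68)^(1/2) ≈ 8.2462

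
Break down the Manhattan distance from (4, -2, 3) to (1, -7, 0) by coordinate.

Σ|x_i - y_i| = |4 - 1| + |-2 - (-7)| + |3 - 0| = 3 + 5 + 3 = 11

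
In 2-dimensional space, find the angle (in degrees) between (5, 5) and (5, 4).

With u = (5, 5), v = (5, 4):
u·v = 5·5 + 5·4 = 25 + 20 = 45.
|u| = √(5² + 5²) = √50, |v| = √(5² + 4²) = √41, so |u||v| = √(50·41) = √2050.
cos θ = (u·v)/(|u||v|) = 45/√2050 ≈ 0.993884
θ = arccos(0.993884) ≈ 6.34°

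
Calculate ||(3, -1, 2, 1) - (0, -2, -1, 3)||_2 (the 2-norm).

(Σ|x_i - y_i|^2)^(1/2) = (|3 - 0|^2 + |-1 - (-2)|^2 + |2 - (-1)|^2 + |1 - 3|^2)^(1/2)
= (3^2 + 1^2 + 3^2 + 2^2)^(1/2) = (9 + 1 + 9 + 4)^(1/2) = (23)^(1/2) ≈ 4.7958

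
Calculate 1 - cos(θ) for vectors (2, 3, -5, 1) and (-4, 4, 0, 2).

With u = (2, 3, -5, 1), v = (-4, 4, 0, 2):
u·v = 2·(-4) + 3·4 + (-5)·0 + 1·2 = (-8) + 12 + 0 + 2 = 6.
|u| = √(2² + 3² + (-5)² + 1²) = √39, |v| = √((-4)² + 4² + 0² + 2²) = √36, so |u||v| = √(39·36) = √1404.
cos θ = (u·v)/(|u||v|) = 6/√1404 ≈ 0.1601
Cosine distance = 1 - cos θ ≈ 1 - 0.1601 = 0.8399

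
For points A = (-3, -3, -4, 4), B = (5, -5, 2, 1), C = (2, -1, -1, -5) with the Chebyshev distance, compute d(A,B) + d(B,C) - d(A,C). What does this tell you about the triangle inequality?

d(A,B) = max(8, 2, 6, 3) = 8, d(B,C) = max(3, 4, 3, 6) = 6, d(A,C) = max(5, 2, 3, 9) = 9.
d(A,B) + d(B,C) - d(A,C) = 8 + 6 - 9 = 14 - 9 = 5. This is ≥ 0, so the triangle inequality holds for these points.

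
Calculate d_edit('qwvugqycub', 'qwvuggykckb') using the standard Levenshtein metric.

Let D[i][j] be the edit distance between the first i characters of 'qwvugqycub' and the first j characters of 'qwvuggykckb', with D[i][0] = i, D[0][j] = j, and D[i][j] = D[i-1][j-1] if the characters match, else 1 + min(D[i-1][j], D[i][j-1], D[i-1][j-1]). Filling the table (rows: prefixes of 'qwvugqycub', columns: prefixes of 'qwvuggykckb'):
     ε  q  w  v  u  g  g  y  k  c  k  b
  ε  0  1  2  3  4  5  6  7  8  9 10 11
  q  1  0  1  2  3  4  5  6  7  8  9 10
  w  2  1  0  1  2  3  4  5  6  7  8  9
  v  3  2  1  0  1  2  3  4  5  6  7  8
  u  4  3  2  1  0  1  2  3  4  5  6  7
  g  5  4  3  2  1  0  1  2  3  4  5  6
  q  6  5  4  3  2  1  1  2  3  4  5  6
  y  7  6  5  4  3  2  2  1  2  3  4  5
  c  8  7  6  5  4  3  3  2  2  2  3  4
  u  9  8  7  6  5  4  4  3  3  3  3  4
  b 10  9  8  7  6  5  5  4  4  4  4  3
The bottom-right entry gives D[10][11] = 3, so no sequence of fewer than 3 edits works. Backtracking through the table gives one optimal edit sequence (3 edits):
  qwvugqycub → qwvuggycub (sub q→g @6)
  qwvuggycub → qwvuggykcub (ins k @8)
  qwvuggykcub → qwvuggykckb (sub u→k @10)
Edit distance = 3.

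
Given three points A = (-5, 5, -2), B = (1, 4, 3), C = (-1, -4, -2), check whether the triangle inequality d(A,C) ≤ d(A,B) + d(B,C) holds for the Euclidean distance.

d(A,B) = √(6² + 1² + 5²) = √62 ≈ 7.874, d(B,C) = √(2² + 8² + 5²) = √93 ≈ 9.6437, d(A,C) = √(4² + 9² + 0²) = √97 ≈ 9.8489.
d(A,C) ≈ 9.8489 ≤ 7.874 + 9.6437 = 17.5177. Triangle inequality is satisfied.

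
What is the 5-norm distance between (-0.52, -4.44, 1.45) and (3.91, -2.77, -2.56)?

(Σ|x_i - y_i|^5)^(1/5) = (|-0.52 - 3.91|^5 + |-4.44 - (-2.77)|^5 + |1.45 - (-2.56)|^5)^(1/5)
= (4.43^5 + 1.67^5 + 4.01^5)^(1/5) ≈ (1706.1556 + 12.9892 + 1036.8642)^(1/5) = (2756.009)^(1/5) ≈ 4.8759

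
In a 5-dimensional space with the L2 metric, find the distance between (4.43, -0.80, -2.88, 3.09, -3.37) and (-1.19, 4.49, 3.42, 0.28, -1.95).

(Σ|x_i - y_i|^2)^(1/2) = (|4.43 - (-1.19)|^2 + |-0.8 - 4.49|^2 + |-2.88 - 3.42|^2 + |3.09 - 0.28|^2 + |-3.37 - (-1.95)|^2)^(1/2)
= (5.62^2 + 5.29^2 + 6.3^2 + 2.81^2 + 1.42^2)^(1/2) = (31.5844 + 27.9841 + 39.69 + 7.8961 + 2.0164)^(1/2) = (109.171)^(1/2) ≈ 10.4485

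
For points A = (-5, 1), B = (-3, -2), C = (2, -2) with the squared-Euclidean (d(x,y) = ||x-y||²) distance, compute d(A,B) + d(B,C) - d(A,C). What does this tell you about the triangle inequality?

d(A,B) = 2² + 3² = 13, d(B,C) = 5² + 0² = 25, d(A,C) = 7² + 3² = 58.
d(A,B) + d(B,C) - d(A,C) = 13 + 25 - 58 = 38 - 58 = -20. This is < 0, so the triangle inequality FAILS for these points (squared-Euclidean is not a metric).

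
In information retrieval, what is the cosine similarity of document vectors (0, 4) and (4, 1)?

With u = (0, 4), v = (4, 1):
u·v = 0·4 + 4·1 = 0 + 4 = 4.
|u| = √(0² + 4²) = √16, |v| = √(4² + 1²) = √17, so |u||v| = √(16·17) = √272.
cos θ = (u·v)/(|u||v|) = 4/√272 ≈ 0.2425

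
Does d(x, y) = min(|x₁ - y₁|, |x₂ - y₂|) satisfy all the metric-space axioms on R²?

No. d fails identity of indiscernibles: take x = (2, 0) and y = (2, 7). Then d(x,y) = min(|2 - 2|, |0 - 7|) = min(0, 7) = 0, yet x ≠ y.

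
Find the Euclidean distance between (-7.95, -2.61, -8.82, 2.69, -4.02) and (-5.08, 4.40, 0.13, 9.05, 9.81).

√(Σ(x_i - y_i)²) = √((-7.95 - (-5.08))² + (-2.61 - 4.4)² + (-8.82 - 0.13)² + (2.69 - 9.05)² + (-4.02 - 9.81)²)
= √((-2.87)² + (-7.01)² + (-8.95)² + (-6.36)² + (-13.83)²) = √(8.2369 + 49.1401 + 80.1025 + 40.4496 + 191.2689) = √369.198 ≈ 19.2145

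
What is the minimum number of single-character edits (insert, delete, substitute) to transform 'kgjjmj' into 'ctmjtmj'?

Let D[i][j] be the edit distance between the first i characters of 'kgjjmj' and the first j characters of 'ctmjtmj', with D[i][0] = i, D[0][j] = j, and D[i][j] = D[i-1][j-1] if the characters match, else 1 + min(D[i-1][j], D[i][j-1], D[i-1][j-1]). Filling the table (rows: prefixes of 'kgjjmj', columns: prefixes of 'ctmjtmj'):
     ε  c  t  m  j  t  m  j
  ε  0  1  2  3  4  5  6  7
  k  1  1  2  3  4  5  6  7
  g  2  2  2  3  4  5  6  7
  j  3  3  3  3  3  4  5  6
  j  4  4  4  4  3  4  5  5
  m  5  5  5  4  4  4  4  5
  j  6  6  6  5  4  5  5  4
The bottom-right entry gives D[6][7] = 4, so no sequence of fewer than 4 edits works. Backtracking through the table gives one optimal edit sequence (4 edits):
  kgjjmj → ckgjjmj (ins c @1)
  ckgjjmj → ctgjjmj (sub k→t @2)
  ctgjjmj → ctmjjmj (sub g→m @3)
  ctmjjmj → ctmjtmj (sub j→t @5)
Edit distance = 4.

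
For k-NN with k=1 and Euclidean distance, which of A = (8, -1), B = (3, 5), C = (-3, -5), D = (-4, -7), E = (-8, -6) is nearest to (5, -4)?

Distances: d(A) ≈ 4.2426, d(B) ≈ 9.2195, d(C) ≈ 8.0623, d(D) ≈ 9.4868, d(E) ≈ 13.1529. Nearest: A = (8, -1) with distance 4.2426.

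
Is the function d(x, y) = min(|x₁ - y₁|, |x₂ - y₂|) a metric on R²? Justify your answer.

No. d fails identity of indiscernibles: take x = (0, 0) and y = (0, 2). Then d(x,y) = min(|0 - 0|, |0 - 2|) = min(0, 2) = 0, yet x ≠ y.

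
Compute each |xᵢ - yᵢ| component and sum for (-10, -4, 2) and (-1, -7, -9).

Σ|x_i - y_i| = |-10 - (-1)| + |-4 - (-7)| + |2 - (-9)| = 9 + 3 + 11 = 23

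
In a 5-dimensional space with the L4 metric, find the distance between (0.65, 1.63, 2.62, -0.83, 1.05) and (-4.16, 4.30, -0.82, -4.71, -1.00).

(Σ|x_i - y_i|^4)^(1/4) = (|0.65 - (-4.16)|^4 + |1.63 - 4.3|^4 + |2.62 - (-0.82)|^4 + |-0.83 - (-4.71)|^4 + |1.05 - (-1)|^4)^(1/4)
= (4.81^4 + 2.67^4 + 3.44^4 + 3.88^4 + 2.05^4)^(1/4) ≈ (535.2791 + 50.8212 + 140.0341 + 226.635 + 17.661)^(1/4) = (970.4304)^(1/4) ≈ 5.5814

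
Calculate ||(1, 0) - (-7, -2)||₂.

√(Σ(x_i - y_i)²) = √((1 - (-7))² + (0 - (-2))²)
= √(8² + 2²) = √(64 + 4) = √68 ≈ 8.2462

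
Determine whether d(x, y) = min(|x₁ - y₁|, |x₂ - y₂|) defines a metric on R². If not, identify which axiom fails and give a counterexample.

No. d fails identity of indiscernibles: take x = (2, 0) and y = (2, 7). Then d(x,y) = min(|2 - 2|, |0 - 7|) = min(0, 7) = 0, yet x ≠ y.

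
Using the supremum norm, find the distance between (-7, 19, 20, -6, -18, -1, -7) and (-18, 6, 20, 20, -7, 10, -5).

max(|x_i - y_i|) = max(|-7 - (-18)|, |19 - 6|, |20 - 20|, |-6 - 20|, |-18 - (-7)|, |-1 - 10|, |-7 - (-5)|) = max(11, 13, 0, 26, 11, 11, 2) = 26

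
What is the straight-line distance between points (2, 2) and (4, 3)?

√(Σ(x_i - y_i)²) = √((2 - 4)² + (2 - 3)²)
= √((-2)² + (-1)²) = √(4 + 1) = √5 ≈ 2.2361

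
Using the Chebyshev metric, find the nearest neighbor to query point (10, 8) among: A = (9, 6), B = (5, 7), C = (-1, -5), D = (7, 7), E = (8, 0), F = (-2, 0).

Distances: d(A) = 2, d(B) = 5, d(C) = 13, d(D) = 3, d(E) = 8, d(F) = 12. Nearest: A = (9, 6) with distance 2.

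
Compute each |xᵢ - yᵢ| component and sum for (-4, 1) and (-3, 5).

Σ|x_i - y_i| = |-4 - (-3)| + |1 - 5| = 1 + 4 = 5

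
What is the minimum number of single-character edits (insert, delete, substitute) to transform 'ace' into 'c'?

Let D[i][j] be the edit distance between the first i characters of 'ace' and the first j characters of 'c', with D[i][0] = i, D[0][j] = j, and D[i][j] = D[i-1][j-1] if the characters match, else 1 + min(D[i-1][j], D[i][j-1], D[i-1][j-1]). Filling the table (rows: prefixes of 'ace', columns: prefixes of 'c'):
     ε  c
  ε  0  1
  a  1  1
  c  2  1
  e  3  2
The bottom-right entry gives D[3][1] = 2, so no sequence of fewer than 2 edits works. Backtracking through the table gives one optimal edit sequence (2 edits):
  ace → ce (del a @1)
  ce → c (del e @2)
Edit distance = 2.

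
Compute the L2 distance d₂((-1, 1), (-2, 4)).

√(Σ(x_i - y_i)²) = √((-1 - (-2))² + (1 - 4)²)
= √(1² + (-3)²) = √(1 + 9) = √10 ≈ 3.1623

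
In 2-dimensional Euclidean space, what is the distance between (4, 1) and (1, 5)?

√(Σ(x_i - y_i)²) = √((4 - 1)² + (1 - 5)²)
= √(3² + (-4)²) = √(9 + 16) = √25 = 5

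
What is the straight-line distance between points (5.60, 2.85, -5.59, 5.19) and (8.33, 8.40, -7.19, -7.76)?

√(Σ(x_i - y_i)²) = √((5.6 - 8.33)² + (2.85 - 8.4)² + (-5.59 - (-7.19))² + (5.19 - (-7.76))²)
= √((-2.73)² + (-5.55)² + 1.6² + 12.95²) = √(7.4529 + 30.8025 + 2.56 + 167.7025) = √208.5179 ≈ 14.4401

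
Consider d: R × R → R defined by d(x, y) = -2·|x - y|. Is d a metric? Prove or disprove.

No. With c = -2 < 0, d fails non-negativity: d(2, 7) = -2·|2 - 7| = -2·5 = -10 < 0.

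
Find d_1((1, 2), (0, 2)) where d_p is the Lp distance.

Σ|x_i - y_i| = |1 - 0| + |2 - 2| = 1 + 0 = 1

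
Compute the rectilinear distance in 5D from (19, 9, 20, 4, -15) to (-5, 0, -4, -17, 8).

Σ|x_i - y_i| = |19 - (-5)| + |9 - 0| + |20 - (-4)| + |4 - (-17)| + |-15 - 8| = 24 + 9 + 24 + 21 + 23 = 101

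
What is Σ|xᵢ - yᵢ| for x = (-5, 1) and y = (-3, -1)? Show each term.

Σ|x_i - y_i| = |-5 - (-3)| + |1 - (-1)| = 2 + 2 = 4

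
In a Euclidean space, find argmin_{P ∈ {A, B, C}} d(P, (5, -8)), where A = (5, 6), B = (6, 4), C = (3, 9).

Distances: d(A) = 14, d(B) ≈ 12.0416, d(C) ≈ 17.1172. Nearest: B = (6, 4) with distance 12.0416.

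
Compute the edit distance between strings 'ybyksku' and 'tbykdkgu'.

Let D[i][j] be the edit distance between the first i characters of 'ybyksku' and the first j characters of 'tbykdkgu', with D[i][0] = i, D[0][j] = j, and D[i][j] = D[i-1][j-1] if the characters match, else 1 + min(D[i-1][j], D[i][j-1], D[i-1][j-1]). Filling the table (rows: prefixes of 'ybyksku', columns: prefixes of 'tbykdkgu'):
     ε  t  b  y  k  d  k  g  u
  ε  0  1  2  3  4  5  6  7  8
  y  1  1  2  2  3  4  5  6  7
  b  2  2  1  2  3  4  5  6  7
  y  3  3  2  1  2  3  4  5  6
  k  4  4  3  2  1  2  3  4  5
  s  5  5  4  3  2  2  3  4  5
  k  6  6  5  4  3  3  2  3  4
  u  7  7  6  5  4  4  3  3  3
The bottom-right entry gives D[7][8] = 3, so no sequence of fewer than 3 edits works. Backtracking through the table gives one optimal edit sequence (3 edits):
  ybyksku → tbyksku (sub y→t @1)
  tbyksku → tbykdku (sub s→d @5)
  tbykdku → tbykdkgu (ins g @7)
Edit distance = 3.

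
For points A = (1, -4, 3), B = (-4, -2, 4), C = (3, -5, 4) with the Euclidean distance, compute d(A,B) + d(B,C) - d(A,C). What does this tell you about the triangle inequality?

d(A,B) = √(5² + 2² + 1²) = √30 ≈ 5.4772, d(B,C) = √(7² + 3² + 0²) = √58 ≈ 7.6158, d(A,C) = √(2² + 1² + 1²) = √6 ≈ 2.4495.
d(A,B) + d(B,C) - d(A,C) = 5.4772 + 7.6158 - 2.4495 = 13.093 - 2.4495 = 10.6435 (to 4 decimal places). This is ≥ 0, so the triangle inequality holds for these points.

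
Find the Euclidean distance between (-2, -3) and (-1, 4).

√(Σ(x_i - y_i)²) = √((-2 - (-1))² + (-3 - 4)²)
= √((-1)² + (-7)²) = √(1 + 49) = √50 ≈ 7.0711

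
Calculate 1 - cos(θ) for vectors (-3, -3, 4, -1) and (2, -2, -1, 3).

With u = (-3, -3, 4, -1), v = (2, -2, -1, 3):
u·v = (-3)·2 + (-3)·(-2) + 4·(-1) + (-1)·3 = (-6) + 6 + (-4) + (-3) = -7.
|u| = √((-3)² + (-3)² + 4² + (-1)²) = √35, |v| = √(2² + (-2)² + (-1)² + 3²) = √18, so |u||v| = √(35·18) = √630.
cos θ = (u·v)/(|u||v|) = -7/√630 ≈ -0.2789
Cosine distance = 1 - cos θ ≈ 1 - (-0.2789) = 1.2789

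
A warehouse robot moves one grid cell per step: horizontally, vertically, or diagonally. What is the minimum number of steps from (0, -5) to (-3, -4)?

max(|x_i - y_i|) = max(|0 - (-3)|, |-5 - (-4)|) = max(3, 1) = 3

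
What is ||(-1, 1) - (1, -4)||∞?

max(|x_i - y_i|) = max(|-1 - 1|, |1 - (-4)|) = max(2, 5) = 5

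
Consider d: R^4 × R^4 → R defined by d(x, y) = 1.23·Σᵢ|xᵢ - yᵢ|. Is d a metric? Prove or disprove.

Yes. The L1 (Manhattan) norm induces a metric on R^4, and multiplying a metric by a positive constant 1.23 > 0 preserves all four axioms: non-negativity (1.23·||x-y|| ≥ 0), identity (1.23·||x-y|| = 0 ⟺ ||x-y|| = 0 ⟺ x = y), symmetry (||x-y|| = ||y-x||), and the triangle inequality (1.23·||x-z|| ≤ 1.23·||x-y|| + 1.23·||y-z||). So d is a metric.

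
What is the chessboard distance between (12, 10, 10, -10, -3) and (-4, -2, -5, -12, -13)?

max(|x_i - y_i|) = max(|12 - (-4)|, |10 - (-2)|, |10 - (-5)|, |-10 - (-12)|, |-3 - (-13)|) = max(16, 12, 15, 2, 10) = 16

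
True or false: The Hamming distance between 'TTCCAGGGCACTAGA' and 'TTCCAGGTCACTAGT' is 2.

Differing positions: 8, 15. Hamming distance = 2, so the claim is true.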